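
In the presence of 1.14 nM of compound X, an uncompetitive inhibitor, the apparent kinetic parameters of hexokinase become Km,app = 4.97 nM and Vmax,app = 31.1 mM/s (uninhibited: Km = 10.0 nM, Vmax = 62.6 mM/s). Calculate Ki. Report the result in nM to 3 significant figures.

1.13 nM

Uncompetitive: Vmax,app = Vmax/α (and Km,app = Km/α) with α = 1 + [I]/Ki.
α = Vmax/Vmax,app = 62.6/31.1 = 2.013.
Since α = 1 + [I]/Ki, [I]/Ki = 2.013 − 1 = 1.013 and Ki = 1.14/1.013 = 1.13 nM.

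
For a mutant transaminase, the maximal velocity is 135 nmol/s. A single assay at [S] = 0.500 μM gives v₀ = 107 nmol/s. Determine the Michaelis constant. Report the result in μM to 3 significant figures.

0.131 μM

From v = Vmax[S]/(Km+[S]), Km = [S](Vmax − v)/v.
Km = 0.500 × (135 − 107) / 107 = 14.00/107 = 0.131 μM.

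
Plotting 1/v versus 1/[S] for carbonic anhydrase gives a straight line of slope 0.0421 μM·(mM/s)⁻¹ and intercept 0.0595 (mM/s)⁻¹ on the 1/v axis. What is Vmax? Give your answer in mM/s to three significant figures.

The y-intercept of a Lineweaver–Burk plot equals 1/Vmax, so Vmax = 1/0.0595 = 16.8 mM/s.

16.8 mM/s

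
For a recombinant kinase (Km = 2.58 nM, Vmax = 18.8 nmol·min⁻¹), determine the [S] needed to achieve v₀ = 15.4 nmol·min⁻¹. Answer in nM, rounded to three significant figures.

The required fractional saturation is v/Vmax = 15.4/18.8 = 0.8191.
Then [S]/(Km+[S]) = 0.8191 ⇒ [S] = 2.58 × 0.8191/(1 − 0.8191) = 11.7 nM.

11.7 nM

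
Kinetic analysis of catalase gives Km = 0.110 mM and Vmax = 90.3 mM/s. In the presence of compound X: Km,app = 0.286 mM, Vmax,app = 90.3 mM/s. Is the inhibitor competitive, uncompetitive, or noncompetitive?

competitive

Km increases (0.110 → 0.286 mM) while Vmax is unchanged — the hallmark of competitive inhibition.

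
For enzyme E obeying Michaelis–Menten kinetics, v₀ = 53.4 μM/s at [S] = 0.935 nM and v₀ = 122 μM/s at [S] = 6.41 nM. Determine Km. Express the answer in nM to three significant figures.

In reciprocal form, 1/v = (Km/Vmax)·(1/[S]) + 1/Vmax. The two points give (1/[S], 1/v) = (1.070, 0.01873) and (0.1560, 0.008197).
Slope = (0.01873 − 0.008197)/(1.070 − 0.1560) = 0.01153; intercept = 0.01873 − 0.01153×1.070 = 0.006398.
Vmax = 1/intercept = 156 μM/s; Km = slope × Vmax = 0.01153 × 156 = 1.80 nM.

1.80 nM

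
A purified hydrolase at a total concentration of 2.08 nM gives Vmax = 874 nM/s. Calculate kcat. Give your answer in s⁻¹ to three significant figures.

kcat = Vmax/[E]total = 874 nM/s / 2.08 nM = 420 s⁻¹.

420 s⁻¹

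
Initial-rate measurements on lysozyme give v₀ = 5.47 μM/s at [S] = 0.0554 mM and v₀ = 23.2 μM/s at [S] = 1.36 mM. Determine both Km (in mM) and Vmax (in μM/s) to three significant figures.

Km = 0.217 mM; Vmax = 26.9 μM/s

In reciprocal form, 1/v = (Km/Vmax)·(1/[S]) + 1/Vmax. The two points give (1/[S], 1/v) = (18.05, 0.1828) and (0.7353, 0.04310).
Slope = (0.1828 − 0.04310)/(18.05 − 0.7353) = 0.008069; intercept = 0.1828 − 0.008069×18.05 = 0.03717.
Vmax = 1/intercept = 26.9 μM/s; Km = slope × Vmax = 0.008069 × 26.9 = 0.217 mM.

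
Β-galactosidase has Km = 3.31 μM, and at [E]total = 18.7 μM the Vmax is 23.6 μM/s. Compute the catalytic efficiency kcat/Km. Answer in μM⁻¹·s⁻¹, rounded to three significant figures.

kcat = Vmax/[E]total = 23.6/18.7 = 1.26 s⁻¹.
kcat/Km = 1.26/3.31 = 0.381 μM⁻¹·s⁻¹.

0.381 μM⁻¹·s⁻¹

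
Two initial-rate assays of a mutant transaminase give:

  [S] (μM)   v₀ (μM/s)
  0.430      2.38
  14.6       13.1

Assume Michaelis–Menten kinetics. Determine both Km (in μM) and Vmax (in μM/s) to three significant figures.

From v = Vmax[S]/(Km+[S]), each point gives Vmax = v(Km+[S])/[S].
Equating: 2.38(Km+0.430)/0.430 = 13.1(Km+14.6)/14.6.
5.535·Km + 2.38 = 0.8973·Km + 13.1, so (5.535 − 0.8973)·Km = 13.1 − 2.38.
Km = 10.72/4.638 = 2.31 μM; then Vmax = 2.38(2.31+0.430)/0.430 = 15.2 μM/s.

Km = 2.31 μM; Vmax = 15.2 μM/s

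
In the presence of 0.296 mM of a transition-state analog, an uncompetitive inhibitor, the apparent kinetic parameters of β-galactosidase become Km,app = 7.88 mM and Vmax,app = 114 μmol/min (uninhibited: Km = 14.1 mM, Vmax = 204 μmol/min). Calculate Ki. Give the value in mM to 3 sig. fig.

Uncompetitive: Vmax,app = Vmax/α (and Km,app = Km/α) with α = 1 + [I]/Ki.
α = Vmax/Vmax,app = 204/114 = 1.789.
Ki = [I]/(α − 1) = 0.296/0.7895 = 0.375 mM.

0.375 mM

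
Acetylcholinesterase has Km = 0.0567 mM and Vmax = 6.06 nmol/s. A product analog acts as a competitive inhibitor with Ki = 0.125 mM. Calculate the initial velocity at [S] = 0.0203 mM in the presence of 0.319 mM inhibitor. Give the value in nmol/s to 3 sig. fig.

0.555 nmol/s

α = 1 + [I]/Ki = 1 + 0.319/0.125 = 3.552.
For a competitive inhibitor, Vmax is unchanged and the apparent Km becomes α·Km: Km,app = 0.201 mM, Vmax,app = 6.06 nmol/s.
v = Vmax,app·[S]/(Km,app + [S]) = 6.06 × 0.0203/(0.201 + 0.0203) = 0.555 nmol/s.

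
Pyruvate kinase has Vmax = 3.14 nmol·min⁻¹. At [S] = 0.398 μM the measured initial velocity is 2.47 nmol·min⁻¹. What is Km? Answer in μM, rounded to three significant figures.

From v = Vmax[S]/(Km+[S]), Km = [S](Vmax − v)/v.
Km = 0.398 × (3.14 − 2.47) / 2.47 = 0.2667/2.47 = 0.108 μM.

0.108 μM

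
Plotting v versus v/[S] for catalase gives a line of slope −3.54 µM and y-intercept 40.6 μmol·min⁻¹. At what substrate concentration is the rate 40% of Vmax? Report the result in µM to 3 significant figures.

2.36 µM

The Eadie–Hofstee slope gives Km = 3.54 µM (slope = −Km).
v/Vmax = [S]/(Km+[S]) = 0.4 ⇒ [S] = Km·0.4/(1−0.4) = 3.54 × 0.6667 = 2.36 µM.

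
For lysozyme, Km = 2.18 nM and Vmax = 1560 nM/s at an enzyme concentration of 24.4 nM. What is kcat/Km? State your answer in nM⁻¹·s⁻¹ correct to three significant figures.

29.3 nM⁻¹·s⁻¹

kcat = Vmax/[E]total = 1560/24.4 = 63.9 s⁻¹.
kcat/Km = 63.9/2.18 = 29.3 nM⁻¹·s⁻¹.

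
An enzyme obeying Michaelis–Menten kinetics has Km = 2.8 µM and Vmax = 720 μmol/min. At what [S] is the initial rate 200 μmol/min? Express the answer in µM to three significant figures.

1.08 µM

Rearranging v = Vmax[S]/(Km+[S]) gives [S] = Km·v/(Vmax − v).
[S] = 2.8 × 200 / (720 − 200) = 560.0/520.0 = 1.08 µM.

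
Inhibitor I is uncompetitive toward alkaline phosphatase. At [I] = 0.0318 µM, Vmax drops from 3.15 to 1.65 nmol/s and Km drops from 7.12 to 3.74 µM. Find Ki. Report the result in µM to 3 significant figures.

0.0350 µM

Uncompetitive: Vmax,app = Vmax/α (and Km,app = Km/α) with α = 1 + [I]/Ki.
α = Vmax/Vmax,app = 3.15/1.65 = 1.909.
Since α = 1 + [I]/Ki, [I]/Ki = 1.909 − 1 = 0.9091 and Ki = 0.0318/0.9091 = 0.0350 µM.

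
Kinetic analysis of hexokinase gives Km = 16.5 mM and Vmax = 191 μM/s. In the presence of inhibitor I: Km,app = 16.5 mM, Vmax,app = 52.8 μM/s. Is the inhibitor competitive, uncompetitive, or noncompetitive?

Vmax decreases (191 → 52.8 μM/s) while Km is unchanged — pure noncompetitive inhibition.

noncompetitive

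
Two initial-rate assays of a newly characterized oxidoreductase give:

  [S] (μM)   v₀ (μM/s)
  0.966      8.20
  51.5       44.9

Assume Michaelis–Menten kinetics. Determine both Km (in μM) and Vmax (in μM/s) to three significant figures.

From v = Vmax[S]/(Km+[S]), each point gives Vmax = v(Km+[S])/[S].
Equating: 8.20(Km+0.966)/0.966 = 44.9(Km+51.5)/51.5.
8.489·Km + 8.20 = 0.8718·Km + 44.9, so (8.489 − 0.8718)·Km = 44.9 − 8.20.
Km = 36.70/7.617 = 4.82 μM; then Vmax = 8.20(4.82+0.966)/0.966 = 49.1 μM/s.

Km = 4.82 μM; Vmax = 49.1 μM/s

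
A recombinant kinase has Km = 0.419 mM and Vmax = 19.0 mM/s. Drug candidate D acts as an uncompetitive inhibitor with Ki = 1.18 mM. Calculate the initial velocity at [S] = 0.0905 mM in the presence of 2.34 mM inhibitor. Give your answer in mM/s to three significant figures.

2.50 mM/s

With α = 1 + [I]/Ki = 1 + 2.34/1.18 = 2.983, the uncompetitive rate law is v = (Vmax/α)·[S] / (Km/α + [S]).
v = (19.0/2.983)×0.0905 / (0.419/2.983 + 0.0905) = 0.5764/0.2310 = 2.50 mM/s.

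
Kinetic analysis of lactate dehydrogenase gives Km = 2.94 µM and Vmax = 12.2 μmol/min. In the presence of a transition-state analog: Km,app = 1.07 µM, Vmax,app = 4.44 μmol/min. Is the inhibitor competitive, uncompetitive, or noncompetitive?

Both Km and Vmax decrease by the same factor (~2.75-fold) — characteristic of uncompetitive inhibition.

uncompetitive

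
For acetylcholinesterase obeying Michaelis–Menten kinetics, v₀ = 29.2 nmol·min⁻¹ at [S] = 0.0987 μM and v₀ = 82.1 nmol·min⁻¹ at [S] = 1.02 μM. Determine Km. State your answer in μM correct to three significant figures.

0.246 μM

In reciprocal form, 1/v = (Km/Vmax)·(1/[S]) + 1/Vmax. The two points give (1/[S], 1/v) = (10.13, 0.03425) and (0.9804, 0.01218).
Slope = (0.03425 − 0.01218)/(10.13 − 0.9804) = 0.002411; intercept = 0.03425 − 0.002411×10.13 = 0.009816.
Vmax = 1/intercept = 102 nmol·min⁻¹; Km = slope × Vmax = 0.002411 × 102 = 0.246 μM.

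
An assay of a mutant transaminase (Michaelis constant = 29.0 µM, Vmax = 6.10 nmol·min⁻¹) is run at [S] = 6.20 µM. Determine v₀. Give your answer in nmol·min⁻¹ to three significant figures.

v = Vmax·[S]/(Km + [S]) = 6.10 × 6.20 / (29.0 + 6.20)
  = 37.82 / 35.20 = 1.07 nmol·min⁻¹.

1.07 nmol·min⁻¹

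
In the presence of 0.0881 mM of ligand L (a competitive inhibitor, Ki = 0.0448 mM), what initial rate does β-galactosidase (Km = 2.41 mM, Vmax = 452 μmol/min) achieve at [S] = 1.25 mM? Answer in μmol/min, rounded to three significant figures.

With α = 1 + [I]/Ki = 1 + 0.0881/0.0448 = 2.967, the competitive rate law is v = Vmax[S] / (αKm + [S]).
v = 452×1.25 / (2.967×2.41 + 1.25) = 565.0/8.399 = 67.3 μmol/min.

67.3 μmol/min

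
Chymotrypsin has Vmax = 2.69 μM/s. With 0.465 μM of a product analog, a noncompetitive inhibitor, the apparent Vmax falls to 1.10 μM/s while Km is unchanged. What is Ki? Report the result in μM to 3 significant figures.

Noncompetitive: Vmax,app = Vmax/α with α = 1 + [I]/Ki.
α = Vmax/Vmax,app = 2.69/1.10 = 2.445.
Ki = [I]/(α − 1) = 0.465/1.445 = 0.322 μM.

0.322 μM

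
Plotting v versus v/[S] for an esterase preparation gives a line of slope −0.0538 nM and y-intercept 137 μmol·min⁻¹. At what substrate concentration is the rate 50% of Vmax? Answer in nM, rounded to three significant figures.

0.0538 nM

The Eadie–Hofstee slope gives Km = 0.0538 nM (slope = −Km).
v/Vmax = [S]/(Km+[S]) = 0.5 ⇒ [S] = Km·0.5/(1−0.5) = 0.0538 × 1.000 = 0.0538 nM.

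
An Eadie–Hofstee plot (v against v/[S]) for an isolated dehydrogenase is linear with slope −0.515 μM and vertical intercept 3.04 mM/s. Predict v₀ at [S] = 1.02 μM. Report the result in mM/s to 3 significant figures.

In the Eadie–Hofstee form v = Vmax − Km·(v/[S]), the slope is −Km and the intercept is Vmax, so Km = 0.515 μM and Vmax = 3.04 mM/s.
v = 3.04 × 1.02/(0.515 + 1.02) = 2.02 mM/s.

2.02 mM/s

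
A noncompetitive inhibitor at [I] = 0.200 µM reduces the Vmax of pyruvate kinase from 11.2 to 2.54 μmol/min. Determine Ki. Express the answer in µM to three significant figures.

0.0587 µM

Noncompetitive: Vmax,app = Vmax/α with α = 1 + [I]/Ki.
α = Vmax/Vmax,app = 11.2/2.54 = 4.409.
Since α = 1 + [I]/Ki, [I]/Ki = 4.409 − 1 = 3.409 and Ki = 0.200/3.409 = 0.0587 µM.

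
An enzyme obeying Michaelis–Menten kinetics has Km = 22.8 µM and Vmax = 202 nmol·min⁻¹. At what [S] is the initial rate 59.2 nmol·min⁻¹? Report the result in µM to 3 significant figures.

9.45 µM

The required fractional saturation is v/Vmax = 59.2/202 = 0.2931.
Then [S]/(Km+[S]) = 0.2931 ⇒ [S] = 22.8 × 0.2931/(1 − 0.2931) = 9.45 µM.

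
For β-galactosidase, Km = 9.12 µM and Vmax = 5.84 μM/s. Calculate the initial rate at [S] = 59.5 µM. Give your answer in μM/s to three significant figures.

[S]/(Km+[S]) = 59.5/68.62 = 0.8671, the fractional saturation.
v = 0.8671 × Vmax = 0.8671 × 5.84 = 5.06 μM/s.

5.06 μM/s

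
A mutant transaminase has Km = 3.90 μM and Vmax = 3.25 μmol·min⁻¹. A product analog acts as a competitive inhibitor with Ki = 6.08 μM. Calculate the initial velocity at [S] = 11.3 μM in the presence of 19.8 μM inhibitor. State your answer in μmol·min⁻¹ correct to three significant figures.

1.32 μmol·min⁻¹

α = 1 + [I]/Ki = 1 + 19.8/6.08 = 4.257.
For a competitive inhibitor, Vmax is unchanged and the apparent Km becomes α·Km: Km,app = 16.6 μM, Vmax,app = 3.25 μmol·min⁻¹.
v = Vmax,app·[S]/(Km,app + [S]) = 3.25 × 11.3/(16.6 + 11.3) = 1.32 μmol·min⁻¹.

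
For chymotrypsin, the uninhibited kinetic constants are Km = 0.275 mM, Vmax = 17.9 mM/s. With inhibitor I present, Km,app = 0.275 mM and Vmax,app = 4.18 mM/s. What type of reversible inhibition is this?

Vmax decreases (17.9 → 4.18 mM/s) while Km is unchanged — pure noncompetitive inhibition.

noncompetitive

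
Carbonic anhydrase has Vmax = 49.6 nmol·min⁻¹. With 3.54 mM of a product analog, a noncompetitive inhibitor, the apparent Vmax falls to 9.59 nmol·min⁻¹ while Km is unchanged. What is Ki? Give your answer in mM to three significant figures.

0.849 mM

Noncompetitive: Vmax,app = Vmax/α with α = 1 + [I]/Ki.
α = Vmax/Vmax,app = 49.6/9.59 = 5.172.
Since α = 1 + [I]/Ki, [I]/Ki = 5.172 − 1 = 4.172 and Ki = 3.54/4.172 = 0.849 mM.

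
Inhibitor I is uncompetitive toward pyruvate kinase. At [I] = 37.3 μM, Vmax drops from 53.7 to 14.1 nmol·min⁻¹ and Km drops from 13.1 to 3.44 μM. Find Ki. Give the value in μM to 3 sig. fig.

Uncompetitive: Vmax,app = Vmax/α (and Km,app = Km/α) with α = 1 + [I]/Ki.
α = Vmax/Vmax,app = 53.7/14.1 = 3.809.
Ki = [I]/(α − 1) = 37.3/2.809 = 13.3 μM.

13.3 μM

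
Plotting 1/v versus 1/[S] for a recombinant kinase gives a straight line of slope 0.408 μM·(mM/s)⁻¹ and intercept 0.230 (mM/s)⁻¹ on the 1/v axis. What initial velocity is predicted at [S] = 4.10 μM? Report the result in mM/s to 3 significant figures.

3.03 mM/s

The y-intercept is 1/Vmax, so Vmax = 1/0.230 = 4.35 mM/s.
The slope is Km/Vmax, so Km = 0.408 × 4.35 = 1.77 μM.
Then v = 4.35 × 4.10/(1.77 + 4.10) = 3.03 mM/s.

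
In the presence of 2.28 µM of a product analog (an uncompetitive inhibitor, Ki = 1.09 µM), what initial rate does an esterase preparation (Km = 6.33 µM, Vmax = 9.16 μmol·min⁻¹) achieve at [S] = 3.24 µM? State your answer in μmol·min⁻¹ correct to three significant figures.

With α = 1 + [I]/Ki = 1 + 2.28/1.09 = 3.092, the uncompetitive rate law is v = (Vmax/α)·[S] / (Km/α + [S]).
v = (9.16/3.092)×3.24 / (6.33/3.092 + 3.24) = 9.599/5.287 = 1.82 μmol·min⁻¹.

1.82 μmol·min⁻¹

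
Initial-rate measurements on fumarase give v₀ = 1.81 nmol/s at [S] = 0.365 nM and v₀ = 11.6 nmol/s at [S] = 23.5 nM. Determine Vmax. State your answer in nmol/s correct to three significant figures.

12.7 nmol/s

From v = Vmax[S]/(Km+[S]), each point gives Vmax = v(Km+[S])/[S].
Equating: 1.81(Km+0.365)/0.365 = 11.6(Km+23.5)/23.5.
4.959·Km + 1.81 = 0.4936·Km + 11.6, so (4.959 − 0.4936)·Km = 11.6 − 1.81.
Km = 9.790/4.465 = 2.19 nM; then Vmax = 1.81(2.19+0.365)/0.365 = 12.7 nmol/s.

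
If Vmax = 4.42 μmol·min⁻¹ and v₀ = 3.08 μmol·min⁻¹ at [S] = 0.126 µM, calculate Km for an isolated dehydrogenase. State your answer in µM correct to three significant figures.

From v = Vmax[S]/(Km+[S]), Km = [S](Vmax − v)/v.
Km = 0.126 × (4.42 − 3.08) / 3.08 = 0.1688/3.08 = 0.0548 µM.

0.0548 µM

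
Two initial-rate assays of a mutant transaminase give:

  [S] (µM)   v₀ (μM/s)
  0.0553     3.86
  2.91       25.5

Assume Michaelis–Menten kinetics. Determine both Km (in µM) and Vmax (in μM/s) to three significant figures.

From v = Vmax[S]/(Km+[S]), each point gives Vmax = v(Km+[S])/[S].
Equating: 3.86(Km+0.0553)/0.0553 = 25.5(Km+2.91)/2.91.
69.80·Km + 3.86 = 8.763·Km + 25.5, so (69.80 − 8.763)·Km = 25.5 − 3.86.
Km = 21.64/61.04 = 0.355 µM; then Vmax = 3.86(0.355+0.0553)/0.0553 = 28.6 μM/s.

Km = 0.355 µM; Vmax = 28.6 μM/s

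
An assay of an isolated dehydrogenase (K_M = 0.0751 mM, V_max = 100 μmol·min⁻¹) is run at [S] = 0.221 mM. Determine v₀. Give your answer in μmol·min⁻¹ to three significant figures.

[S]/(Km+[S]) = 0.221/0.2961 = 0.7464, the fractional saturation.
v = 0.7464 × Vmax = 0.7464 × 100 = 74.6 μmol·min⁻¹.

74.6 μmol·min⁻¹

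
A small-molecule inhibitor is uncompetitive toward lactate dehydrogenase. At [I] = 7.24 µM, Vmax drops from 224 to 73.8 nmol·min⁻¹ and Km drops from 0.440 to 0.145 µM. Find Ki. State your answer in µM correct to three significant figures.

Uncompetitive: Vmax,app = Vmax/α (and Km,app = Km/α) with α = 1 + [I]/Ki.
α = Vmax/Vmax,app = 224/73.8 = 3.035.
Ki = [I]/(α − 1) = 7.24/2.035 = 3.56 µM.

3.56 µM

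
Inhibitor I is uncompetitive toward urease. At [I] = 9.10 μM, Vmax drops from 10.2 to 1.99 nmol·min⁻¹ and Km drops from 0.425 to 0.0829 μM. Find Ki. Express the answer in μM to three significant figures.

Uncompetitive: Vmax,app = Vmax/α (and Km,app = Km/α) with α = 1 + [I]/Ki.
α = Vmax/Vmax,app = 10.2/1.99 = 5.126.
Ki = [I]/(α − 1) = 9.10/4.126 = 2.21 μM.

2.21 μM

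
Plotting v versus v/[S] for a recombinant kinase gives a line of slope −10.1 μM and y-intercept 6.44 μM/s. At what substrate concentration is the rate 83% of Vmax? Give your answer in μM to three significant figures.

The Eadie–Hofstee slope gives Km = 10.1 μM (slope = −Km).
v/Vmax = [S]/(Km+[S]) = 0.83 ⇒ [S] = Km·0.83/(1−0.83) = 10.1 × 4.882 = 49.3 μM.

49.3 μM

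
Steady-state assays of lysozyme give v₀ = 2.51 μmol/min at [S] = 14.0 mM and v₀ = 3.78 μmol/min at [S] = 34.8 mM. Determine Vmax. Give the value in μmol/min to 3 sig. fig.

5.73 μmol/min

In reciprocal form, 1/v = (Km/Vmax)·(1/[S]) + 1/Vmax. The two points give (1/[S], 1/v) = (0.07143, 0.3984) and (0.02874, 0.2646).
Slope = (0.3984 − 0.2646)/(0.07143 − 0.02874) = 3.135; intercept = 0.3984 − 3.135×0.07143 = 0.1745.
Vmax = 1/intercept = 5.73 μmol/min; Km = slope × Vmax = 3.135 × 5.73 = 18.0 mM.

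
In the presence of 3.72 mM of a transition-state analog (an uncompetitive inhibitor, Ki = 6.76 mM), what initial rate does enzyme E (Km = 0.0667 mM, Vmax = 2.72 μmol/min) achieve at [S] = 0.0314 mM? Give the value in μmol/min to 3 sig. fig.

α = 1 + [I]/Ki = 1 + 3.72/6.76 = 1.550.
For an uncompetitive inhibitor, both parameters are divided by α, giving Vmax/α and Km/α: Km,app = 0.0430 mM, Vmax,app = 1.75 μmol/min.
v = Vmax,app·[S]/(Km,app + [S]) = 1.75 × 0.0314/(0.0430 + 0.0314) = 0.740 μmol/min.

0.740 μmol/min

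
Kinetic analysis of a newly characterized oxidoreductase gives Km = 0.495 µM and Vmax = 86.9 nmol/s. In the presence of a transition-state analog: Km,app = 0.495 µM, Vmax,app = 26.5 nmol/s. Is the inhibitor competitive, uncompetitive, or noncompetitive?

noncompetitive

Vmax decreases (86.9 → 26.5 nmol/s) while Km is unchanged — pure noncompetitive inhibition.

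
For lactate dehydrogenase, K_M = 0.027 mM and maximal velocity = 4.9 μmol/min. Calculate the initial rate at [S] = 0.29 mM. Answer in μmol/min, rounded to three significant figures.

4.48 μmol/min

[S]/(Km+[S]) = 0.29/0.3170 = 0.9148, the fractional saturation.
v = 0.9148 × Vmax = 0.9148 × 4.9 = 4.48 μmol/min.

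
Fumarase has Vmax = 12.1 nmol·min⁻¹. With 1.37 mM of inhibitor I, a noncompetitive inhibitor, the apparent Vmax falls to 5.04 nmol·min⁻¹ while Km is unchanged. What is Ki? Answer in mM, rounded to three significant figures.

0.978 mM

Noncompetitive: Vmax,app = Vmax/α with α = 1 + [I]/Ki.
α = Vmax/Vmax,app = 12.1/5.04 = 2.401.
Ki = [I]/(α − 1) = 1.37/1.401 = 0.978 mM.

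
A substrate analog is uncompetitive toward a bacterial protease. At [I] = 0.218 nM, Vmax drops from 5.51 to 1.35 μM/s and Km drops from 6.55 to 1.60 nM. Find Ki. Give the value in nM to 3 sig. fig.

Uncompetitive: Vmax,app = Vmax/α (and Km,app = Km/α) with α = 1 + [I]/Ki.
α = Vmax/Vmax,app = 5.51/1.35 = 4.081.
Ki = [I]/(α − 1) = 0.218/3.081 = 0.0707 nM.

0.0707 nM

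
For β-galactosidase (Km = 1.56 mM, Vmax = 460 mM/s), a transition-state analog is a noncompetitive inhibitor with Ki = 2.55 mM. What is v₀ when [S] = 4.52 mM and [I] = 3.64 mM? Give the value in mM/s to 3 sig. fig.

141 mM/s

α = 1 + [I]/Ki = 1 + 3.64/2.55 = 2.427.
For a noncompetitive inhibitor, Vmax is reduced to Vmax/α while Km is unchanged: Km,app = 1.56 mM, Vmax,app = 189 mM/s.
v = Vmax,app·[S]/(Km,app + [S]) = 189 × 4.52/(1.56 + 4.52) = 141 mM/s.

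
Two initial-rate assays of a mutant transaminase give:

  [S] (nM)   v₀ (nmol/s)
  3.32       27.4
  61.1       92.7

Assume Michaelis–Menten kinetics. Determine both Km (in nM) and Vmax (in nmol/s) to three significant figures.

From v = Vmax[S]/(Km+[S]), each point gives Vmax = v(Km+[S])/[S].
Equating: 27.4(Km+3.32)/3.32 = 92.7(Km+61.1)/61.1.
8.253·Km + 27.4 = 1.517·Km + 92.7, so (8.253 − 1.517)·Km = 92.7 − 27.4.
Km = 65.30/6.736 = 9.69 nM; then Vmax = 27.4(9.69+3.32)/3.32 = 107 nmol/s.

Km = 9.69 nM; Vmax = 107 nmol/s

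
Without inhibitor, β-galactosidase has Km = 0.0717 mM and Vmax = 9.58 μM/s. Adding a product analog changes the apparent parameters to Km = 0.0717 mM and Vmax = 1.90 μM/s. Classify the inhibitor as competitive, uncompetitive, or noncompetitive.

Vmax decreases (9.58 → 1.90 μM/s) while Km is unchanged — pure noncompetitive inhibition.

noncompetitive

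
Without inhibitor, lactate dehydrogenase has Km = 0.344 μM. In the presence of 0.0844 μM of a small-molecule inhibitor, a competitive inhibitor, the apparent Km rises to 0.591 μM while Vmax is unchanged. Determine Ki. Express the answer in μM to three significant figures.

0.118 μM

Competitive: Km,app = α·Km with α = 1 + [I]/Ki.
α = Km,app/Km = 0.591/0.344 = 1.718.
Ki = [I]/(α − 1) = 0.0844/0.7180 = 0.118 μM.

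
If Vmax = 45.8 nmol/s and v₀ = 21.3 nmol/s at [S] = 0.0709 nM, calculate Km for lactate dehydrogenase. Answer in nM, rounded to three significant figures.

0.0816 nM

From v = Vmax[S]/(Km+[S]), Km = [S](Vmax − v)/v.
Km = 0.0709 × (45.8 − 21.3) / 21.3 = 1.737/21.3 = 0.0816 nM.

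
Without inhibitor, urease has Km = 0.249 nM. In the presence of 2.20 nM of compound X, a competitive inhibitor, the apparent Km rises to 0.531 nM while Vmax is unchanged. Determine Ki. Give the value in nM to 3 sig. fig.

1.94 nM

Competitive: Km,app = α·Km with α = 1 + [I]/Ki.
α = Km,app/Km = 0.531/0.249 = 2.133.
Since α = 1 + [I]/Ki, [I]/Ki = 2.133 − 1 = 1.133 and Ki = 2.20/1.133 = 1.94 nM.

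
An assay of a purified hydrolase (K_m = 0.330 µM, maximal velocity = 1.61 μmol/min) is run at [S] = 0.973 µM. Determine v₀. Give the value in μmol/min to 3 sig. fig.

1.20 μmol/min

[S]/(Km+[S]) = 0.973/1.303 = 0.7467, the fractional saturation.
v = 0.7467 × Vmax = 0.7467 × 1.61 = 1.20 μmol/min.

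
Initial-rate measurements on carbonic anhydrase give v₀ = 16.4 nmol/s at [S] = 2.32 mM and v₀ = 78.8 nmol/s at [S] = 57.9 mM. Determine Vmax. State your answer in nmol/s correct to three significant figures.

From v = Vmax[S]/(Km+[S]), each point gives Vmax = v(Km+[S])/[S].
Equating: 16.4(Km+2.32)/2.32 = 78.8(Km+57.9)/57.9.
7.069·Km + 16.4 = 1.361·Km + 78.8, so (7.069 − 1.361)·Km = 78.8 − 16.4.
Km = 62.40/5.708 = 10.9 mM; then Vmax = 16.4(10.9+2.32)/2.32 = 93.7 nmol/s.

93.7 nmol/s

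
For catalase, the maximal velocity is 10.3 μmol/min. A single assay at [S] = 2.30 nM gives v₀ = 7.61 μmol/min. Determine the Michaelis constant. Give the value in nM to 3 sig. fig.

0.813 nM

v/Vmax = 7.61/10.3 = 0.7388 = [S]/(Km+[S]).
So Km + [S] = [S]/0.7388 = 3.113 nM, giving Km = 3.113 − 2.30 = 0.813 nM.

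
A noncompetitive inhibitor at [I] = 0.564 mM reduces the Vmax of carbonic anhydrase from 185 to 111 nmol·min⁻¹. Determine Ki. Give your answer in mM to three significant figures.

0.846 mM

Noncompetitive: Vmax,app = Vmax/α with α = 1 + [I]/Ki.
α = Vmax/Vmax,app = 185/111 = 1.667.
Since α = 1 + [I]/Ki, [I]/Ki = 1.667 − 1 = 0.6667 and Ki = 0.564/0.6667 = 0.846 mM.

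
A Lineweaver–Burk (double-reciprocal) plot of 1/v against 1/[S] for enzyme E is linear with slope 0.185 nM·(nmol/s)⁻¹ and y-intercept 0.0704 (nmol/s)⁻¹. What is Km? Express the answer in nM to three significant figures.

2.63 nM

y-intercept = 1/Vmax ⇒ Vmax = 14.2 nmol/s; slope = Km/Vmax ⇒ Km = slope × Vmax.
Km = 0.185 × 14.2 = 2.63 nM.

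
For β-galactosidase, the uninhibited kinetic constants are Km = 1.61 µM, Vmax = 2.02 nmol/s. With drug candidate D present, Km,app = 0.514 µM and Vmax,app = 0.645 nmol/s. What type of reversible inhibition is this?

Both Km and Vmax decrease by the same factor (~3.13-fold) — characteristic of uncompetitive inhibition.

uncompetitive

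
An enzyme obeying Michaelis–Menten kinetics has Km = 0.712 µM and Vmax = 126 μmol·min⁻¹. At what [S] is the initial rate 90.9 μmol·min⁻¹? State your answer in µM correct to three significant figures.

The required fractional saturation is v/Vmax = 90.9/126 = 0.7214.
Then [S]/(Km+[S]) = 0.7214 ⇒ [S] = 0.712 × 0.7214/(1 − 0.7214) = 1.84 µM.

1.84 µM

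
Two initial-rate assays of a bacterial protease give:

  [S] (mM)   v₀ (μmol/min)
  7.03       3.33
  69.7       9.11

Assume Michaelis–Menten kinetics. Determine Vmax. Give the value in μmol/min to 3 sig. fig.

11.3 μmol/min

From v = Vmax[S]/(Km+[S]), each point gives Vmax = v(Km+[S])/[S].
Equating: 3.33(Km+7.03)/7.03 = 9.11(Km+69.7)/69.7.
0.4737·Km + 3.33 = 0.1307·Km + 9.11, so (0.4737 − 0.1307)·Km = 9.11 − 3.33.
Km = 5.780/0.3430 = 16.9 mM; then Vmax = 3.33(16.9+7.03)/7.03 = 11.3 μmol/min.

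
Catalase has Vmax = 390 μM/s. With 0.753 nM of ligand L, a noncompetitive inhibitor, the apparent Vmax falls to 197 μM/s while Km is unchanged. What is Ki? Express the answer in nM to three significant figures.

0.769 nM

Noncompetitive: Vmax,app = Vmax/α with α = 1 + [I]/Ki.
α = Vmax/Vmax,app = 390/197 = 1.980.
Ki = [I]/(α − 1) = 0.753/0.9797 = 0.769 nM.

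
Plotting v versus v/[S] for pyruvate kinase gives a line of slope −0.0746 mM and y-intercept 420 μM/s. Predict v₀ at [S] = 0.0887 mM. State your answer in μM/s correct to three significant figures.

In the Eadie–Hofstee form v = Vmax − Km·(v/[S]), the slope is −Km and the intercept is Vmax, so Km = 0.0746 mM and Vmax = 420 μM/s.
v = 420 × 0.0887/(0.0746 + 0.0887) = 228 μM/s.

228 μM/s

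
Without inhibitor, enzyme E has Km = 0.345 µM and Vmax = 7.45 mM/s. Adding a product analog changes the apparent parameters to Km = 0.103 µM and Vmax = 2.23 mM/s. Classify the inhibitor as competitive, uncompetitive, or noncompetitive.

Both Km and Vmax decrease by the same factor (~3.34-fold) — characteristic of uncompetitive inhibition.

uncompetitive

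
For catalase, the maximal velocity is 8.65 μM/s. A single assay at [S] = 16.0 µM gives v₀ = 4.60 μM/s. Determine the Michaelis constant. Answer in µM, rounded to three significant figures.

From v = Vmax[S]/(Km+[S]), Km = [S](Vmax − v)/v.
Km = 16.0 × (8.65 − 4.60) / 4.60 = 64.80/4.60 = 14.1 µM.

14.1 µM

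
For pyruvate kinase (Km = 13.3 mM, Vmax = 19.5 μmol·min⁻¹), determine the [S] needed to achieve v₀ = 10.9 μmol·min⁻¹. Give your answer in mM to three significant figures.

Rearranging v = Vmax[S]/(Km+[S]) gives [S] = Km·v/(Vmax − v).
[S] = 13.3 × 10.9 / (19.5 − 10.9) = 145.0/8.600 = 16.9 mM.

16.9 mM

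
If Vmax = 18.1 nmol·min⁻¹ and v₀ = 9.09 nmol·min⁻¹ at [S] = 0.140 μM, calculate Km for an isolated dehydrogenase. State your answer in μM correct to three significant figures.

v/Vmax = 9.09/18.1 = 0.5022 = [S]/(Km+[S]).
So Km + [S] = [S]/0.5022 = 0.2788 μM, giving Km = 0.2788 − 0.140 = 0.139 μM.

0.139 μM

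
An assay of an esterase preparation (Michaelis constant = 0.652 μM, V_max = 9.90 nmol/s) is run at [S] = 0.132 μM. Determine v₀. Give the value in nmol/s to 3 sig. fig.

v = Vmax·[S]/(Km + [S]) = 9.90 × 0.132 / (0.652 + 0.132)
  = 1.307 / 0.7840 = 1.67 nmol/s.

1.67 nmol/s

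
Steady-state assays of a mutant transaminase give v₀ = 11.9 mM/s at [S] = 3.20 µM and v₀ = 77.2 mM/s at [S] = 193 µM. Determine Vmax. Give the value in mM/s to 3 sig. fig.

In reciprocal form, 1/v = (Km/Vmax)·(1/[S]) + 1/Vmax. The two points give (1/[S], 1/v) = (0.3125, 0.08403) and (0.005181, 0.01295).
Slope = (0.08403 − 0.01295)/(0.3125 − 0.005181) = 0.2313; intercept = 0.08403 − 0.2313×0.3125 = 0.01175.
Vmax = 1/intercept = 85.1 mM/s; Km = slope × Vmax = 0.2313 × 85.1 = 19.7 µM.

85.1 mM/s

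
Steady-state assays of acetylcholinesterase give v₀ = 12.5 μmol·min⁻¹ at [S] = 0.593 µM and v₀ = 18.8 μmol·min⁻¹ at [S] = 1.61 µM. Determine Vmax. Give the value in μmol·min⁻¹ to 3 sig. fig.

In reciprocal form, 1/v = (Km/Vmax)·(1/[S]) + 1/Vmax. The two points give (1/[S], 1/v) = (1.686, 0.08000) and (0.6211, 0.05319).
Slope = (0.08000 − 0.05319)/(1.686 − 0.6211) = 0.02517; intercept = 0.08000 − 0.02517×1.686 = 0.03756.
Vmax = 1/intercept = 26.6 μmol·min⁻¹; Km = slope × Vmax = 0.02517 × 26.6 = 0.670 µM.

26.6 μmol·min⁻¹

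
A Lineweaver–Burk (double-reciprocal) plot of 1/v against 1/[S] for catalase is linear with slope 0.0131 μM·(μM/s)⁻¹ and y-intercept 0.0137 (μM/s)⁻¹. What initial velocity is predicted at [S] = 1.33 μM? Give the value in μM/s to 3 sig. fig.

42.5 μM/s

The y-intercept is 1/Vmax, so Vmax = 1/0.0137 = 73.0 μM/s.
The slope is Km/Vmax, so Km = 0.0131 × 73.0 = 0.956 μM.
Then v = 73.0 × 1.33/(0.956 + 1.33) = 42.5 μM/s.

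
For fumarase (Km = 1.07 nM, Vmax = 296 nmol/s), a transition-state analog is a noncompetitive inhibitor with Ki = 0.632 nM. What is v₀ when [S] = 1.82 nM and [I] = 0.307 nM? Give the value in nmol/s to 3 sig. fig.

With α = 1 + [I]/Ki = 1 + 0.307/0.632 = 1.486, the noncompetitive rate law is v = (Vmax/α)·[S] / (Km + [S]).
v = (296/1.486)×1.82 / (1.07 + 1.82) = 362.6/2.890 = 125 nmol/s.

125 nmol/s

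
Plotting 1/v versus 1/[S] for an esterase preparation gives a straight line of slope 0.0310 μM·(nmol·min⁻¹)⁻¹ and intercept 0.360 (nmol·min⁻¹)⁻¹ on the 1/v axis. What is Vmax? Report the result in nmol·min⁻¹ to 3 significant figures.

The y-intercept of a Lineweaver–Burk plot equals 1/Vmax, so Vmax = 1/0.360 = 2.78 nmol·min⁻¹.

2.78 nmol·min⁻¹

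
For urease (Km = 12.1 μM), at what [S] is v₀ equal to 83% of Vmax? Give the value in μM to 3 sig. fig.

v/Vmax = [S]/(Km+[S]) = 0.83, so [S] = Km·0.83/(1 − 0.83) = 12.1 × 4.882.
[S] = 59.1 μM.

59.1 μM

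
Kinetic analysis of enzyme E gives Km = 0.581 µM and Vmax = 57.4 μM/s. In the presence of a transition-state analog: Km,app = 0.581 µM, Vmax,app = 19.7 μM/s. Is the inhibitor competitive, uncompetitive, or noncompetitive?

noncompetitive

Vmax decreases (57.4 → 19.7 μM/s) while Km is unchanged — pure noncompetitive inhibition.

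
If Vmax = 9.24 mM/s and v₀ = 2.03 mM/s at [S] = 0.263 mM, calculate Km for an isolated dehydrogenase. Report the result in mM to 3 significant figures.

v/Vmax = 2.03/9.24 = 0.2197 = [S]/(Km+[S]).
So Km + [S] = [S]/0.2197 = 1.197 mM, giving Km = 1.197 − 0.263 = 0.934 mM.

0.934 mM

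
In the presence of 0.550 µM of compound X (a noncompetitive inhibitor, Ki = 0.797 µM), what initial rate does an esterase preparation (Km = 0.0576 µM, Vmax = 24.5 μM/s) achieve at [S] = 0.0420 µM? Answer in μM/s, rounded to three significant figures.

With α = 1 + [I]/Ki = 1 + 0.550/0.797 = 1.690, the noncompetitive rate law is v = (Vmax/α)·[S] / (Km + [S]).
v = (24.5/1.690)×0.0420 / (0.0576 + 0.0420) = 0.6088/0.09960 = 6.11 μM/s.

6.11 μM/s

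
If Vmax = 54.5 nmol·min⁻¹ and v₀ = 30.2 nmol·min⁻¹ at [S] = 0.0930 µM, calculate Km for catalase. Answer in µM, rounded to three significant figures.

0.0748 µM

v/Vmax = 30.2/54.5 = 0.5541 = [S]/(Km+[S]).
So Km + [S] = [S]/0.5541 = 0.1678 µM, giving Km = 0.1678 − 0.0930 = 0.0748 µM.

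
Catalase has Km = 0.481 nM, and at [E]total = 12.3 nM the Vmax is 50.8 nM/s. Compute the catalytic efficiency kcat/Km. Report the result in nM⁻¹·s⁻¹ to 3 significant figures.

8.59 nM⁻¹·s⁻¹

kcat = Vmax/[E]total = 50.8/12.3 = 4.13 s⁻¹.
kcat/Km = 4.13/0.481 = 8.59 nM⁻¹·s⁻¹.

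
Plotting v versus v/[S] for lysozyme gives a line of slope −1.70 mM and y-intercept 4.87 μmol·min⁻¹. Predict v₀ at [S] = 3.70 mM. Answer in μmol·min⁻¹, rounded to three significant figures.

3.34 μmol·min⁻¹

In the Eadie–Hofstee form v = Vmax − Km·(v/[S]), the slope is −Km and the intercept is Vmax, so Km = 1.70 mM and Vmax = 4.87 μmol·min⁻¹.
v = 4.87 × 3.70/(1.70 + 3.70) = 3.34 μmol·min⁻¹.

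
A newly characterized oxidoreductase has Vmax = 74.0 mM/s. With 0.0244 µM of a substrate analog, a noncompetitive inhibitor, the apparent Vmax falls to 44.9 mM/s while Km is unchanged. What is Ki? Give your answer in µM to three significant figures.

Noncompetitive: Vmax,app = Vmax/α with α = 1 + [I]/Ki.
α = Vmax/Vmax,app = 74.0/44.9 = 1.648.
Ki = [I]/(α − 1) = 0.0244/0.6481 = 0.0376 µM.

0.0376 µM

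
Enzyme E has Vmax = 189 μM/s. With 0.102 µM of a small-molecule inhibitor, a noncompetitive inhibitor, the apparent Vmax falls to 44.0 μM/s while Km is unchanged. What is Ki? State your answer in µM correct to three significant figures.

Noncompetitive: Vmax,app = Vmax/α with α = 1 + [I]/Ki.
α = Vmax/Vmax,app = 189/44.0 = 4.295.
Ki = [I]/(α − 1) = 0.102/3.295 = 0.0310 µM.

0.0310 µM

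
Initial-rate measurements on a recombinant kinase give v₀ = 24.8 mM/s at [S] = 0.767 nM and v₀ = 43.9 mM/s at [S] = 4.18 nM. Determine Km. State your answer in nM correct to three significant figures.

0.875 nM

In reciprocal form, 1/v = (Km/Vmax)·(1/[S]) + 1/Vmax. The two points give (1/[S], 1/v) = (1.304, 0.04032) and (0.2392, 0.02278).
Slope = (0.04032 − 0.02278)/(1.304 − 0.2392) = 0.01648; intercept = 0.04032 − 0.01648×1.304 = 0.01884.
Vmax = 1/intercept = 53.1 mM/s; Km = slope × Vmax = 0.01648 × 53.1 = 0.875 nM.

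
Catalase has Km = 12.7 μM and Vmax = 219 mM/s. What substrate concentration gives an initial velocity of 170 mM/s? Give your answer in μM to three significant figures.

Rearranging v = Vmax[S]/(Km+[S]) gives [S] = Km·v/(Vmax − v).
[S] = 12.7 × 170 / (219 − 170) = 2159/49.00 = 44.1 μM.

44.1 μM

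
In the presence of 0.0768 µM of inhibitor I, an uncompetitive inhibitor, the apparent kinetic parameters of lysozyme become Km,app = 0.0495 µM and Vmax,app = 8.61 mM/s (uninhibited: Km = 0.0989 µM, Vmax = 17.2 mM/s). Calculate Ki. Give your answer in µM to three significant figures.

Uncompetitive: Vmax,app = Vmax/α (and Km,app = Km/α) with α = 1 + [I]/Ki.
α = Vmax/Vmax,app = 17.2/8.61 = 1.998.
Since α = 1 + [I]/Ki, [I]/Ki = 1.998 − 1 = 0.9977 and Ki = 0.0768/0.9977 = 0.0770 µM.

0.0770 µM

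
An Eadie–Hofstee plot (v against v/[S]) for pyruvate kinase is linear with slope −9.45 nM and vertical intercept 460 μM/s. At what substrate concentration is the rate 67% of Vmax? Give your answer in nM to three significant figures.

19.2 nM

The Eadie–Hofstee slope gives Km = 9.45 nM (slope = −Km).
v/Vmax = [S]/(Km+[S]) = 0.67 ⇒ [S] = Km·0.67/(1−0.67) = 9.45 × 2.030 = 19.2 nM.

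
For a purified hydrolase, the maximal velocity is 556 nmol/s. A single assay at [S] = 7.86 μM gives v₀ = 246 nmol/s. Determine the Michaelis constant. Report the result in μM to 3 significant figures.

v/Vmax = 246/556 = 0.4424 = [S]/(Km+[S]).
So Km + [S] = [S]/0.4424 = 17.76 μM, giving Km = 17.76 − 7.86 = 9.90 μM.

9.90 μM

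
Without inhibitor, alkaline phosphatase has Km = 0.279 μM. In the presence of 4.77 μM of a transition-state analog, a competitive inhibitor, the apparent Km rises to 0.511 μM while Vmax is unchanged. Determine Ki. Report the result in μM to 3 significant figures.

Competitive: Km,app = α·Km with α = 1 + [I]/Ki.
α = Km,app/Km = 0.511/0.279 = 1.832.
Since α = 1 + [I]/Ki, [I]/Ki = 1.832 − 1 = 0.8315 and Ki = 4.77/0.8315 = 5.74 μM.

5.74 μM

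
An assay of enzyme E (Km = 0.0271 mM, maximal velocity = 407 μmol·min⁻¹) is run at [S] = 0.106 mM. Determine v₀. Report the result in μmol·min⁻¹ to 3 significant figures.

v = Vmax·[S]/(Km + [S]) = 407 × 0.106 / (0.0271 + 0.106)
  = 43.14 / 0.1331 = 324 μmol·min⁻¹.

324 μmol·min⁻¹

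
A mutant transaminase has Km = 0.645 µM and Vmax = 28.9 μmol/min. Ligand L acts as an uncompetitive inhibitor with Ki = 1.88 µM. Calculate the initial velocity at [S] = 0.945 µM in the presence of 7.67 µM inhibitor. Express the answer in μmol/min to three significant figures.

With α = 1 + [I]/Ki = 1 + 7.67/1.88 = 5.080, the uncompetitive rate law is v = (Vmax/α)·[S] / (Km/α + [S]).
v = (28.9/5.080)×0.945 / (0.645/5.080 + 0.945) = 5.376/1.072 = 5.02 μmol/min.

5.02 μmol/min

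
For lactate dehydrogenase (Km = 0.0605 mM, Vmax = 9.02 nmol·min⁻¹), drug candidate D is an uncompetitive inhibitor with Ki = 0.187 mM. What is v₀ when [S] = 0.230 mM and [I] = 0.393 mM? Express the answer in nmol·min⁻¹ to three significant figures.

2.68 nmol·min⁻¹

α = 1 + [I]/Ki = 1 + 0.393/0.187 = 3.102.
For an uncompetitive inhibitor, both parameters are divided by α, giving Vmax/α and Km/α: Km,app = 0.0195 mM, Vmax,app = 2.91 nmol·min⁻¹.
v = Vmax,app·[S]/(Km,app + [S]) = 2.91 × 0.230/(0.0195 + 0.230) = 2.68 nmol·min⁻¹.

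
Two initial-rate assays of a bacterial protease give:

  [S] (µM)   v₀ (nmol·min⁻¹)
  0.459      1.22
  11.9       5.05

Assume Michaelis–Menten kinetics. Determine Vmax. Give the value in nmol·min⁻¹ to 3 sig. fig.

5.78 nmol·min⁻¹

From v = Vmax[S]/(Km+[S]), each point gives Vmax = v(Km+[S])/[S].
Equating: 1.22(Km+0.459)/0.459 = 5.05(Km+11.9)/11.9.
2.658·Km + 1.22 = 0.4244·Km + 5.05, so (2.658 − 0.4244)·Km = 5.05 − 1.22.
Km = 3.830/2.234 = 1.71 µM; then Vmax = 1.22(1.71+0.459)/0.459 = 5.78 nmol·min⁻¹.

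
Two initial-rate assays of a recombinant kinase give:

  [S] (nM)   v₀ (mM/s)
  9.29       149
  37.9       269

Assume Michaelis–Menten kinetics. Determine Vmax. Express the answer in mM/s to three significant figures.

In reciprocal form, 1/v = (Km/Vmax)·(1/[S]) + 1/Vmax. The two points give (1/[S], 1/v) = (0.1076, 0.006711) and (0.02639, 0.003717).
Slope = (0.006711 − 0.003717)/(0.1076 − 0.02639) = 0.03685; intercept = 0.006711 − 0.03685×0.1076 = 0.002745.
Vmax = 1/intercept = 364 mM/s; Km = slope × Vmax = 0.03685 × 364 = 13.4 nM.

364 mM/s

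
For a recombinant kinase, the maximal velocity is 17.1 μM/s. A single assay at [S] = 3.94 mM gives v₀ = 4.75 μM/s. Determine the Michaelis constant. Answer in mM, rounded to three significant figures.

v/Vmax = 4.75/17.1 = 0.2778 = [S]/(Km+[S]).
So Km + [S] = [S]/0.2778 = 14.18 mM, giving Km = 14.18 − 3.94 = 10.2 mM.

10.2 mM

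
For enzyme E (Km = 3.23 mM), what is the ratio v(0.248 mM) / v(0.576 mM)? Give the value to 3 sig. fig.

Since Vmax cancels, v₂/v₁ = [S]₂(Km+[S]₁) / [S]₁(Km+[S]₂).
= 0.248×(3.23+0.576) / (0.576×(3.23+0.248)) = 0.9439/2.003 = 0.471.

0.471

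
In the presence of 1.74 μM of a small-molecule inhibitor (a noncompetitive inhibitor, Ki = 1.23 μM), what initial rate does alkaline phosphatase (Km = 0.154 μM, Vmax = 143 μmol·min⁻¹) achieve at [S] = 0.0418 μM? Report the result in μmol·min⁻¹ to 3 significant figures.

12.6 μmol·min⁻¹

With α = 1 + [I]/Ki = 1 + 1.74/1.23 = 2.415, the noncompetitive rate law is v = (Vmax/α)·[S] / (Km + [S]).
v = (143/2.415)×0.0418 / (0.154 + 0.0418) = 2.475/0.1958 = 12.6 μmol·min⁻¹.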